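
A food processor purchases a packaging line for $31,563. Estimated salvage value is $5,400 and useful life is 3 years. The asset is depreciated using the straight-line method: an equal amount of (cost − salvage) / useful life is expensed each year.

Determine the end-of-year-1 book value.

$22,842

Depreciable base = $31,563 − $5,400 = $26,163.
Annual expense = $26,163 / 3 = $8,721.
End of year 1: book value $22,842.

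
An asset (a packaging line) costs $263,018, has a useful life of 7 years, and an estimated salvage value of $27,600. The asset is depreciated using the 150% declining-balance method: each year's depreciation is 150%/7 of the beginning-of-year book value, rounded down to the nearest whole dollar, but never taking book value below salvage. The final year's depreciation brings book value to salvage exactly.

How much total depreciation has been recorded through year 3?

Depreciable base = $263,018 − $27,600 = $235,418.
Year 1: ⌊$263,018 × 150%/7⌋ = $56,361. Book value $206,657.
Year 2: ⌊$206,657 × 150%/7⌋ = $44,283. Book value $162,374.
Year 3: ⌊$162,374 × 150%/7⌋ = $34,794. Book value $127,580.
Accumulated through year 3 = $263,018 − $127,580 = $135,438.

$135,438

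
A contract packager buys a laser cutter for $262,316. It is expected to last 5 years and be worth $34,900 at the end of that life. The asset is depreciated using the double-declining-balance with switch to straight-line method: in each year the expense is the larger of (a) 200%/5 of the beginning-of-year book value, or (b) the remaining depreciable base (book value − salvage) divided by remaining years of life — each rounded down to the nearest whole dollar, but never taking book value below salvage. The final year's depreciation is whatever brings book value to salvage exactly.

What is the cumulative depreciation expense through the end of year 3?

Depreciable base = $262,316 − $34,900 = $227,416.
Year 1: DB = ⌊$262,316 × 200%/5⌋ = $104,926; SL = ⌊$227,416/5⌋ = $45,483 → take DB $104,926. Book value $157,390.
Year 2: DB = ⌊$157,390 × 200%/5⌋ = $62,956; SL = ⌊$122,490/4⌋ = $30,622 → take DB $62,956. Book value $94,434.
Year 3: DB = ⌊$94,434 × 200%/5⌋ = $37,773; SL = ⌊$59,534/3⌋ = $19,844 → take DB $37,773. Book value $56,661.
Accumulated through year 3 = $262,316 − $56,661 = $205,655.

$205,655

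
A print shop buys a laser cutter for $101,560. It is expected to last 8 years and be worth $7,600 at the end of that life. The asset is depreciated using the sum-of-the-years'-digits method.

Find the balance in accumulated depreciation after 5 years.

Depreciable base = $101,560 − $7,600 = $93,960.
Sum of the years' digits = 8+7+6+5+4+3+2+1 = 36.
Year 1: $93,960 × 8/36 = $20,880. Book value $80,680.
Year 2: $93,960 × 7/36 = $18,270. Book value $62,410.
Year 3: $93,960 × 6/36 = $15,660. Book value $46,750.
Year 4: $93,960 × 5/36 = $13,050. Book value $33,700.
Year 5: $93,960 × 4/36 = $10,440. Book value $23,260.
Accumulated through year 5 = $101,560 − $23,260 = $78,300.

$78,300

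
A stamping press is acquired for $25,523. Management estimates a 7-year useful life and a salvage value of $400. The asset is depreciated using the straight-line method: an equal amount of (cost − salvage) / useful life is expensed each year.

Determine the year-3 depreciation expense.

Depreciable base = $25,523 − $400 = $25,123.
Annual expense = $25,123 / 7 = $3,589.

$3,589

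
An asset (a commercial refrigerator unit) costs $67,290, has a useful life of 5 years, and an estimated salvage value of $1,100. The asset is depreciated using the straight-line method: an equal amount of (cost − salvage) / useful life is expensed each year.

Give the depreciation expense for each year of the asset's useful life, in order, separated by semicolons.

Depreciable base = $67,290 − $1,100 = $66,190.
Annual expense = $66,190 / 5 = $13,238.
End of year 1: book value $54,052.
End of year 2: book value $40,814.
End of year 3: book value $27,576.
End of year 4: book value $14,338.
End of year 5: book value $1,100.

$13,238; $13,238; $13,238; $13,238; $13,238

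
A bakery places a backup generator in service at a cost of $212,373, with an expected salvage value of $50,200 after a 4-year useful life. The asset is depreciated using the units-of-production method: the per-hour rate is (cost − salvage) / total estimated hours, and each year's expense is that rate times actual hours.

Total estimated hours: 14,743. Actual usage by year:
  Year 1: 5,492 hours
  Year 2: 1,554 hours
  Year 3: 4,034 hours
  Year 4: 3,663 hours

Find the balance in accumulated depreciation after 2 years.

Depreciable base = $212,373 − $50,200 = $162,173.
Rate = $162,173 / 14,743 hours = $11 per hour.
Year 1: 5,492 × $11 = $60,412. Book value $151,961.
Year 2: 1,554 × $11 = $17,094. Book value $134,867.
Accumulated through year 2 = $212,373 − $134,867 = $77,506.

$77,506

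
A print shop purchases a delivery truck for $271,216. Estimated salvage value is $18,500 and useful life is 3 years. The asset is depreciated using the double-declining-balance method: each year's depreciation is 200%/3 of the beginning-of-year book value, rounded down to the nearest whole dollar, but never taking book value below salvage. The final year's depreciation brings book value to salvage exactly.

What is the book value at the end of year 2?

Depreciable base = $271,216 − $18,500 = $252,716.
Year 1: ⌊$271,216 × 200%/3⌋ = $180,810. Book value $90,406.
Year 2: ⌊$90,406 × 200%/3⌋ = $60,270. Book value $30,136.

$30,136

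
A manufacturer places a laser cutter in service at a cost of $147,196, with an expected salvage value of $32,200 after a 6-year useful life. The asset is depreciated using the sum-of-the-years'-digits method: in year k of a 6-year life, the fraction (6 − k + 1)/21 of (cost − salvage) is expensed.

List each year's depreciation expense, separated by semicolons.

Depreciable base = $147,196 − $32,200 = $114,996.
Sum of the years' digits = 6+5+4+3+2+1 = 21.
Year 1: $114,996 × 6/21 = $32,856. Book value $114,340.
Year 2: $114,996 × 5/21 = $27,380. Book value $86,960.
Year 3: $114,996 × 4/21 = $21,904. Book value $65,056.
Year 4: $114,996 × 3/21 = $16,428. Book value $48,628.
Year 5: $114,996 × 2/21 = $10,952. Book value $37,676.
Year 6: $114,996 × 1/21 = $5,476. Book value $32,200.

$32,856; $27,380; $21,904; $16,428; $10,952; $5,476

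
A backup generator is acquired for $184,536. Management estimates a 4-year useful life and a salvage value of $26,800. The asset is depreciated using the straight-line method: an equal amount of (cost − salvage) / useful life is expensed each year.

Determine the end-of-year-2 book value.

Depreciable base = $184,536 − $26,800 = $157,736.
Annual expense = $157,736 / 4 = $39,434.
End of year 1: book value $145,102.
End of year 2: book value $105,668.

$105,668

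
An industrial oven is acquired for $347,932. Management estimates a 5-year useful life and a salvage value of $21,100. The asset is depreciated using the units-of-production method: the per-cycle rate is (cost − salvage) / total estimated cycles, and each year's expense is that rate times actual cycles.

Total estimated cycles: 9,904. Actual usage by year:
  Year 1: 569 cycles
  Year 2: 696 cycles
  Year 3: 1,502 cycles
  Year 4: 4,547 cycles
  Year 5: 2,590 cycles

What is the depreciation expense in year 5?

$85,470

Depreciable base = $347,932 − $21,100 = $326,832.
Rate = $326,832 / 9,904 cycles = $33 per cycle.
Year 1: 569 × $33 = $18,777. Book value $329,155.
Year 2: 696 × $33 = $22,968. Book value $306,187.
Year 3: 1,502 × $33 = $49,566. Book value $256,621.
Year 4: 4,547 × $33 = $150,051. Book value $106,570.
Year 5: 2,590 × $33 = $85,470. Book value $21,100.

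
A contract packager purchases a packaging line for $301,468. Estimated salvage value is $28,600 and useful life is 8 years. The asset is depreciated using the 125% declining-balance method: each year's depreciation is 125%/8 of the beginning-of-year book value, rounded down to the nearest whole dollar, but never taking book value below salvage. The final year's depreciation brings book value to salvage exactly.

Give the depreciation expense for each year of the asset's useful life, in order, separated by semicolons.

Depreciable base = $301,468 − $28,600 = $272,868.
Year 1: ⌊$301,468 × 125%/8⌋ = $47,104. Book value $254,364.
Year 2: ⌊$254,364 × 125%/8⌋ = $39,744. Book value $214,620.
Year 3: ⌊$214,620 × 125%/8⌋ = $33,534. Book value $181,086.
Year 4: ⌊$181,086 × 125%/8⌋ = $28,294. Book value $152,792.
Year 5: ⌊$152,792 × 125%/8⌋ = $23,873. Book value $128,919.
Year 6: ⌊$128,919 × 125%/8⌋ = $20,143. Book value $108,776.
Year 7: ⌊$108,776 × 125%/8⌋ = $16,996. Book value $91,780.
Year 8 (final): $91,780 − $28,600 = $63,180. Book value $28,600.

$47,104; $39,744; $33,534; $28,294; $23,873; $20,143; $16,996; $63,180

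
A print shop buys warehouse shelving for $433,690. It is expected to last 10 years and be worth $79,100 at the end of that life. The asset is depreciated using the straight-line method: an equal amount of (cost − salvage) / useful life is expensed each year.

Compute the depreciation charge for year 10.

$35,459

Depreciable base = $433,690 − $79,100 = $354,590.
Annual expense = $354,590 / 10 = $35,459.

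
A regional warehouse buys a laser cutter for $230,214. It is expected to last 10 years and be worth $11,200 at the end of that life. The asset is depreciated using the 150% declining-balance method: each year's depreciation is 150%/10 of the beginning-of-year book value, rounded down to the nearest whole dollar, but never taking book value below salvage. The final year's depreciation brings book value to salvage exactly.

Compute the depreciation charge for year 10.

Depreciable base = $230,214 − $11,200 = $219,014.
Year 1: ⌊$230,214 × 150%/10⌋ = $34,532. Book value $195,682.
Year 2: ⌊$195,682 × 150%/10⌋ = $29,352. Book value $166,330.
Year 3: ⌊$166,330 × 150%/10⌋ = $24,949. Book value $141,381.
Year 4: ⌊$141,381 × 150%/10⌋ = $21,207. Book value $120,174.
Year 5: ⌊$120,174 × 150%/10⌋ = $18,026. Book value $102,148.
Year 6: ⌊$102,148 × 150%/10⌋ = $15,322. Book value $86,826.
Year 7: ⌊$86,826 × 150%/10⌋ = $13,023. Book value $73,803.
Year 8: ⌊$73,803 × 150%/10⌋ = $11,070. Book value $62,733.
Year 9: ⌊$62,733 × 150%/10⌋ = $9,409. Book value $53,324.
Year 10 (final): $53,324 − $11,200 = $42,124. Book value $11,200.

$42,124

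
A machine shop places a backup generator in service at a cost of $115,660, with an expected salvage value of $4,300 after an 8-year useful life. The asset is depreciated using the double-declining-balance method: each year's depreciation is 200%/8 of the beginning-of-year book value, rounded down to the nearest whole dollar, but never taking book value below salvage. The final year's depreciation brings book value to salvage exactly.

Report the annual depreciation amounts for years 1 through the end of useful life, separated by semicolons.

$28,915; $21,686; $16,264; $12,198; $9,149; $6,862; $5,146; $11,140

Depreciable base = $115,660 − $4,300 = $111,360.
Year 1: ⌊$115,660 × 200%/8⌋ = $28,915. Book value $86,745.
Year 2: ⌊$86,745 × 200%/8⌋ = $21,686. Book value $65,059.
Year 3: ⌊$65,059 × 200%/8⌋ = $16,264. Book value $48,795.
Year 4: ⌊$48,795 × 200%/8⌋ = $12,198. Book value $36,597.
Year 5: ⌊$36,597 × 200%/8⌋ = $9,149. Book value $27,448.
Year 6: ⌊$27,448 × 200%/8⌋ = $6,862. Book value $20,586.
Year 7: ⌊$20,586 × 200%/8⌋ = $5,146. Book value $15,440.
Year 8 (final): $15,440 − $4,300 = $11,140. Book value $4,300.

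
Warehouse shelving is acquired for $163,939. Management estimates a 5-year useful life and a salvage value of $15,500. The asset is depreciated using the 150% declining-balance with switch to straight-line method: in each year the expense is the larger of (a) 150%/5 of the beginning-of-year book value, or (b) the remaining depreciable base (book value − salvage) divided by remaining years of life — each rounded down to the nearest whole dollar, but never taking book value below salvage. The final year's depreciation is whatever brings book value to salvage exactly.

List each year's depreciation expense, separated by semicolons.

Depreciable base = $163,939 − $15,500 = $148,439.
Year 1: DB = ⌊$163,939 × 150%/5⌋ = $49,181; SL = ⌊$148,439/5⌋ = $29,687 → take DB $49,181. Book value $114,758.
Year 2: DB = ⌊$114,758 × 150%/5⌋ = $34,427; SL = ⌊$99,258/4⌋ = $24,814 → take DB $34,427. Book value $80,331.
Year 3: DB = ⌊$80,331 × 150%/5⌋ = $24,099; SL = ⌊$64,831/3⌋ = $21,610 → take DB $24,099. Book value $56,232.
Year 4: DB = ⌊$56,232 × 150%/5⌋ = $16,869; SL = ⌊$40,732/2⌋ = $20,366 → take SL $20,366. Book value $35,866.
Year 5 (final): $35,866 − $15,500 = $20,366. Book value $15,500.

$49,181; $34,427; $24,099; $20,366; $20,366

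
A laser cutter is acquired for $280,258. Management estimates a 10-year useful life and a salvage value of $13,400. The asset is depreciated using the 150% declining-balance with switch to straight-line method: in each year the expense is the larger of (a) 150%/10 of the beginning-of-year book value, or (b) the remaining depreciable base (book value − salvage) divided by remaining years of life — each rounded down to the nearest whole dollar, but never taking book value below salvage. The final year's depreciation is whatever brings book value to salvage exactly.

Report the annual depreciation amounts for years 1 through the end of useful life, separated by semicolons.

$42,038; $35,733; $30,373; $25,817; $22,149; $22,149; $22,149; $22,150; $22,150; $22,150

Depreciable base = $280,258 − $13,400 = $266,858.
Year 1: DB = ⌊$280,258 × 150%/10⌋ = $42,038; SL = ⌊$266,858/10⌋ = $26,685 → take DB $42,038. Book value $238,220.
Year 2: DB = ⌊$238,220 × 150%/10⌋ = $35,733; SL = ⌊$224,820/9⌋ = $24,980 → take DB $35,733. Book value $202,487.
Year 3: DB = ⌊$202,487 × 150%/10⌋ = $30,373; SL = ⌊$189,087/8⌋ = $23,635 → take DB $30,373. Book value $172,114.
Year 4: DB = ⌊$172,114 × 150%/10⌋ = $25,817; SL = ⌊$158,714/7⌋ = $22,673 → take DB $25,817. Book value $146,297.
Year 5: DB = ⌊$146,297 × 150%/10⌋ = $21,944; SL = ⌊$132,897/6⌋ = $22,149 → take SL $22,149. Book value $124,148.
Year 6: DB = ⌊$124,148 × 150%/10⌋ = $18,622; SL = ⌊$110,748/5⌋ = $22,149 → take SL $22,149. Book value $101,999.
Year 7: DB = ⌊$101,999 × 150%/10⌋ = $15,299; SL = ⌊$88,599/4⌋ = $22,149 → take SL $22,149. Book value $79,850.
Year 8: DB = ⌊$79,850 × 150%/10⌋ = $11,977; SL = ⌊$66,450/3⌋ = $22,150 → take SL $22,150. Book value $57,700.
Year 9: DB = ⌊$57,700 × 150%/10⌋ = $8,655; SL = ⌊$44,300/2⌋ = $22,150 → take SL $22,150. Book value $35,550.
Year 10 (final): $35,550 − $13,400 = $22,150. Book value $13,400.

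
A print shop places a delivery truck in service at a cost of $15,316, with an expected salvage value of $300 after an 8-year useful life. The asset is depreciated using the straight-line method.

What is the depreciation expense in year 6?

$1,877

Depreciable base = $15,316 − $300 = $15,016.
Annual expense = $15,016 / 8 = $1,877.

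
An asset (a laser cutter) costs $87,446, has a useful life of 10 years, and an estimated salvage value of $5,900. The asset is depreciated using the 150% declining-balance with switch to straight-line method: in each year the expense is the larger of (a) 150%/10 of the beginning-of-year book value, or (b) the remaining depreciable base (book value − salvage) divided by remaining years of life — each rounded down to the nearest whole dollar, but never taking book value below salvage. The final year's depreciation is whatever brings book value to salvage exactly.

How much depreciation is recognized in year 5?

Depreciable base = $87,446 − $5,900 = $81,546.
Year 1: DB = ⌊$87,446 × 150%/10⌋ = $13,116; SL = ⌊$81,546/10⌋ = $8,154 → take DB $13,116. Book value $74,330.
Year 2: DB = ⌊$74,330 × 150%/10⌋ = $11,149; SL = ⌊$68,430/9⌋ = $7,603 → take DB $11,149. Book value $63,181.
Year 3: DB = ⌊$63,181 × 150%/10⌋ = $9,477; SL = ⌊$57,281/8⌋ = $7,160 → take DB $9,477. Book value $53,704.
Year 4: DB = ⌊$53,704 × 150%/10⌋ = $8,055; SL = ⌊$47,804/7⌋ = $6,829 → take DB $8,055. Book value $45,649.
Year 5: DB = ⌊$45,649 × 150%/10⌋ = $6,847; SL = ⌊$39,749/6⌋ = $6,624 → take DB $6,847. Book value $38,802.

$6,847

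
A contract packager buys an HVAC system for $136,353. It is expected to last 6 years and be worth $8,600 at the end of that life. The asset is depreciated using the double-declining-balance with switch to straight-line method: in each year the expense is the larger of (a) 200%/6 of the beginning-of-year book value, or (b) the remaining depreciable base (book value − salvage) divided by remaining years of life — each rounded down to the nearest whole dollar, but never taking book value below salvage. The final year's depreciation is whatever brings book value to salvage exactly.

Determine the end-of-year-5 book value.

Depreciable base = $136,353 − $8,600 = $127,753.
Year 1: DB = ⌊$136,353 × 200%/6⌋ = $45,451; SL = ⌊$127,753/6⌋ = $21,292 → take DB $45,451. Book value $90,902.
Year 2: DB = ⌊$90,902 × 200%/6⌋ = $30,300; SL = ⌊$82,302/5⌋ = $16,460 → take DB $30,300. Book value $60,602.
Year 3: DB = ⌊$60,602 × 200%/6⌋ = $20,200; SL = ⌊$52,002/4⌋ = $13,000 → take DB $20,200. Book value $40,402.
Year 4: DB = ⌊$40,402 × 200%/6⌋ = $13,467; SL = ⌊$31,802/3⌋ = $10,600 → take DB $13,467. Book value $26,935.
Year 5: DB = ⌊$26,935 × 200%/6⌋ = $8,978; SL = ⌊$18,335/2⌋ = $9,167 → take SL $9,167. Book value $17,768.

$17,768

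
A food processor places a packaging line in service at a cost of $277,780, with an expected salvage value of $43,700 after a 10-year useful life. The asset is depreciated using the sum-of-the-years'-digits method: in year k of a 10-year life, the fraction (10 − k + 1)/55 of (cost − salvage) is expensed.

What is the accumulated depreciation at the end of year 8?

Depreciable base = $277,780 − $43,700 = $234,080.
Sum of the years' digits = 10+9+8+7+6+5+4+3+2+1 = 55.
Year 1: $234,080 × 10/55 = $42,560. Book value $235,220.
Year 2: $234,080 × 9/55 = $38,304. Book value $196,916.
Year 3: $234,080 × 8/55 = $34,048. Book value $162,868.
Year 4: $234,080 × 7/55 = $29,792. Book value $133,076.
Year 5: $234,080 × 6/55 = $25,536. Book value $107,540.
Year 6: $234,080 × 5/55 = $21,280. Book value $86,260.
Year 7: $234,080 × 4/55 = $17,024. Book value $69,236.
Year 8: $234,080 × 3/55 = $12,768. Book value $56,468.
Accumulated through year 8 = $277,780 − $56,468 = $221,312.

$221,312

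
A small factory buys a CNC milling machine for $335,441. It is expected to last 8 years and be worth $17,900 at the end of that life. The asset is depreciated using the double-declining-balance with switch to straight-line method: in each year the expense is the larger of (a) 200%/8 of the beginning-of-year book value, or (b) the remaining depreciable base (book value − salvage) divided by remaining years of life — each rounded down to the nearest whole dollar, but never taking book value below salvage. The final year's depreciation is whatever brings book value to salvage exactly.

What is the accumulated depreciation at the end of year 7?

Depreciable base = $335,441 − $17,900 = $317,541.
Year 1: DB = ⌊$335,441 × 200%/8⌋ = $83,860; SL = ⌊$317,541/8⌋ = $39,692 → take DB $83,860. Book value $251,581.
Year 2: DB = ⌊$251,581 × 200%/8⌋ = $62,895; SL = ⌊$233,681/7⌋ = $33,383 → take DB $62,895. Book value $188,686.
Year 3: DB = ⌊$188,686 × 200%/8⌋ = $47,171; SL = ⌊$170,786/6⌋ = $28,464 → take DB $47,171. Book value $141,515.
Year 4: DB = ⌊$141,515 × 200%/8⌋ = $35,378; SL = ⌊$123,615/5⌋ = $24,723 → take DB $35,378. Book value $106,137.
Year 5: DB = ⌊$106,137 × 200%/8⌋ = $26,534; SL = ⌊$88,237/4⌋ = $22,059 → take DB $26,534. Book value $79,603.
Year 6: DB = ⌊$79,603 × 200%/8⌋ = $19,900; SL = ⌊$61,703/3⌋ = $20,567 → take SL $20,567. Book value $59,036.
Year 7: DB = ⌊$59,036 × 200%/8⌋ = $14,759; SL = ⌊$41,136/2⌋ = $20,568 → take SL $20,568. Book value $38,468.
Accumulated through year 7 = $335,441 − $38,468 = $296,973.

$296,973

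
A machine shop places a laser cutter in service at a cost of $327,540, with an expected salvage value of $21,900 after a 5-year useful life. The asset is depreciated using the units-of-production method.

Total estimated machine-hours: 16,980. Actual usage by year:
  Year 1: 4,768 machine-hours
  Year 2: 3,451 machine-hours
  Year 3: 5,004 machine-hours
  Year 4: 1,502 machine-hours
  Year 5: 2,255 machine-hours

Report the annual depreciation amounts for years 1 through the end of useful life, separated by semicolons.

$85,824; $62,118; $90,072; $27,036; $40,590

Depreciable base = $327,540 − $21,900 = $305,640.
Rate = $305,640 / 16,980 machine-hours = $18 per machine-hour.
Year 1: 4,768 × $18 = $85,824. Book value $241,716.
Year 2: 3,451 × $18 = $62,118. Book value $179,598.
Year 3: 5,004 × $18 = $90,072. Book value $89,526.
Year 4: 1,502 × $18 = $27,036. Book value $62,490.
Year 5: 2,255 × $18 = $40,590. Book value $21,900.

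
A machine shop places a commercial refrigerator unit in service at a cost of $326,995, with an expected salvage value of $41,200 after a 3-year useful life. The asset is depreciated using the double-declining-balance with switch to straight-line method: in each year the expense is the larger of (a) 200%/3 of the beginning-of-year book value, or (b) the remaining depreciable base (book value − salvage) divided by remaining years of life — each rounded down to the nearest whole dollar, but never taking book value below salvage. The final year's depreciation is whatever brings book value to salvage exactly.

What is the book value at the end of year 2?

$41,200

Depreciable base = $326,995 − $41,200 = $285,795.
Year 1: DB = ⌊$326,995 × 200%/3⌋ = $217,996; SL = ⌊$285,795/3⌋ = $95,265 → take DB $217,996. Book value $108,999.
Year 2: DB = ⌊$108,999 × 200%/3⌋ = $72,666; SL = ⌊$67,799/2⌋ = $33,899 → take DB $72,666, capped at $67,799. Book value $41,200.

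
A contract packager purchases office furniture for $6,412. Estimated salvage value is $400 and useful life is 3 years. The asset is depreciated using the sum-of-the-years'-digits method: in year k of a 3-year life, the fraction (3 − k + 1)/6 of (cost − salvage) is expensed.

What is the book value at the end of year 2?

$1,402

Depreciable base = $6,412 − $400 = $6,012.
Sum of the years' digits = 3+2+1 = 6.
Year 1: $6,012 × 3/6 = $3,006. Book value $3,406.
Year 2: $6,012 × 2/6 = $2,004. Book value $1,402.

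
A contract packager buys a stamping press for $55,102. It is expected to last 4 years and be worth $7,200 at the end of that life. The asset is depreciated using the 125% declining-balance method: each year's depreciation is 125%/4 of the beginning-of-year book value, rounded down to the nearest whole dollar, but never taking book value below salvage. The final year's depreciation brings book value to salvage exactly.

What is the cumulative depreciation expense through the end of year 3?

Depreciable base = $55,102 − $7,200 = $47,902.
Year 1: ⌊$55,102 × 125%/4⌋ = $17,219. Book value $37,883.
Year 2: ⌊$37,883 × 125%/4⌋ = $11,838. Book value $26,045.
Year 3: ⌊$26,045 × 125%/4⌋ = $8,139. Book value $17,906.
Accumulated through year 3 = $55,102 − $17,906 = $37,196.

$37,196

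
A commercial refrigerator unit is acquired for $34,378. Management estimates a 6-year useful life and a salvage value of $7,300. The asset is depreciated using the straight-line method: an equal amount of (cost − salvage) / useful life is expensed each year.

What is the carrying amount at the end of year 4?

$16,326

Depreciable base = $34,378 − $7,300 = $27,078.
Annual expense = $27,078 / 6 = $4,513.
End of year 1: book value $29,865.
End of year 2: book value $25,352.
End of year 3: book value $20,839.
End of year 4: book value $16,326.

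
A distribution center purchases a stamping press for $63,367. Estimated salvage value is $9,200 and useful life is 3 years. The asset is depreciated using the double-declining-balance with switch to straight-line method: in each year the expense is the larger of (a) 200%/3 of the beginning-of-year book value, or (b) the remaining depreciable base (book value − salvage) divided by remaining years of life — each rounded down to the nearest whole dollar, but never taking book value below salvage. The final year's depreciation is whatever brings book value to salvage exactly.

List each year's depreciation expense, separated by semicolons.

$42,244; $11,923; $0

Depreciable base = $63,367 − $9,200 = $54,167.
Year 1: DB = ⌊$63,367 × 200%/3⌋ = $42,244; SL = ⌊$54,167/3⌋ = $18,055 → take DB $42,244. Book value $21,123.
Year 2: DB = ⌊$21,123 × 200%/3⌋ = $14,082; SL = ⌊$11,923/2⌋ = $5,961 → take DB $14,082, capped at $11,923. Book value $9,200.
Year 3 (final): $9,200 − $9,200 = $0. Book value $9,200.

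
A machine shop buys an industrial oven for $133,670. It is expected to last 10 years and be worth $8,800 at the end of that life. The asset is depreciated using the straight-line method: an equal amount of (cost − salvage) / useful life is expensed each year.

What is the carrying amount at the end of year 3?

$96,209

Depreciable base = $133,670 − $8,800 = $124,870.
Annual expense = $124,870 / 10 = $12,487.
End of year 1: book value $121,183.
End of year 2: book value $108,696.
End of year 3: book value $96,209.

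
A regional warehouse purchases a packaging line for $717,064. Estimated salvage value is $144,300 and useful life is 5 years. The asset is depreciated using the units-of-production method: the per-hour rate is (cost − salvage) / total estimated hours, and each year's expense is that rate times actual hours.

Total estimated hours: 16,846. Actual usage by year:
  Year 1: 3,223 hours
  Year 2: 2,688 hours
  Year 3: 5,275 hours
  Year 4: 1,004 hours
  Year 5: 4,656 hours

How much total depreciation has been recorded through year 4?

Depreciable base = $717,064 − $144,300 = $572,764.
Rate = $572,764 / 16,846 hours = $34 per hour.
Year 1: 3,223 × $34 = $109,582. Book value $607,482.
Year 2: 2,688 × $34 = $91,392. Book value $516,090.
Year 3: 5,275 × $34 = $179,350. Book value $336,740.
Year 4: 1,004 × $34 = $34,136. Book value $302,604.
Accumulated through year 4 = $717,064 − $302,604 = $414,460.

$414,460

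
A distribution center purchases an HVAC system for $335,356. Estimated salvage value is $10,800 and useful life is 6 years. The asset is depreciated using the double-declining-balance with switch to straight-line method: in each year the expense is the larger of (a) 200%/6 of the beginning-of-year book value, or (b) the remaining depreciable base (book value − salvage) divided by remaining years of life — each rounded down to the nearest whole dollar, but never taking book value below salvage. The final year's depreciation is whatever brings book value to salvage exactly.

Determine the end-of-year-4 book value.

Depreciable base = $335,356 − $10,800 = $324,556.
Year 1: DB = ⌊$335,356 × 200%/6⌋ = $111,785; SL = ⌊$324,556/6⌋ = $54,092 → take DB $111,785. Book value $223,571.
Year 2: DB = ⌊$223,571 × 200%/6⌋ = $74,523; SL = ⌊$212,771/5⌋ = $42,554 → take DB $74,523. Book value $149,048.
Year 3: DB = ⌊$149,048 × 200%/6⌋ = $49,682; SL = ⌊$138,248/4⌋ = $34,562 → take DB $49,682. Book value $99,366.
Year 4: DB = ⌊$99,366 × 200%/6⌋ = $33,122; SL = ⌊$88,566/3⌋ = $29,522 → take DB $33,122. Book value $66,244.

$66,244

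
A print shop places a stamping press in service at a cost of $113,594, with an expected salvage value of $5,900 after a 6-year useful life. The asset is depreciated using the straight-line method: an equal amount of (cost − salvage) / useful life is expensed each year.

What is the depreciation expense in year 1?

$17,949

Depreciable base = $113,594 − $5,900 = $107,694.
Annual expense = $107,694 / 6 = $17,949.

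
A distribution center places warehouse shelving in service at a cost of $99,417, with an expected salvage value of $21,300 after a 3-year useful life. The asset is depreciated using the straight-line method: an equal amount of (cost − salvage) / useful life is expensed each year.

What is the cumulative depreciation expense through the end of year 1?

$26,039

Depreciable base = $99,417 − $21,300 = $78,117.
Annual expense = $78,117 / 3 = $26,039.
End of year 1: book value $73,378.
Accumulated through year 1 = $99,417 − $73,378 = $26,039.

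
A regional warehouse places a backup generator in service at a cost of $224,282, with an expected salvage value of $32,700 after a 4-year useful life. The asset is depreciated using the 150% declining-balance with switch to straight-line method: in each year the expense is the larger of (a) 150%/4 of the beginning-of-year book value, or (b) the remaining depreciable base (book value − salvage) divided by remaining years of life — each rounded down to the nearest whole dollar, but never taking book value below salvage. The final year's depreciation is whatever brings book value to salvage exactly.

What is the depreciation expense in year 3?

$32,854

Depreciable base = $224,282 − $32,700 = $191,582.
Year 1: DB = ⌊$224,282 × 150%/4⌋ = $84,105; SL = ⌊$191,582/4⌋ = $47,895 → take DB $84,105. Book value $140,177.
Year 2: DB = ⌊$140,177 × 150%/4⌋ = $52,566; SL = ⌊$107,477/3⌋ = $35,825 → take DB $52,566. Book value $87,611.
Year 3: DB = ⌊$87,611 × 150%/4⌋ = $32,854; SL = ⌊$54,911/2⌋ = $27,455 → take DB $32,854. Book value $54,757.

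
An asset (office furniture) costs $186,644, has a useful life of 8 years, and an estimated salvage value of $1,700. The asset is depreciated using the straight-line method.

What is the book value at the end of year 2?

Depreciable base = $186,644 − $1,700 = $184,944.
Annual expense = $184,944 / 8 = $23,118.
End of year 1: book value $163,526.
End of year 2: book value $140,408.

$140,408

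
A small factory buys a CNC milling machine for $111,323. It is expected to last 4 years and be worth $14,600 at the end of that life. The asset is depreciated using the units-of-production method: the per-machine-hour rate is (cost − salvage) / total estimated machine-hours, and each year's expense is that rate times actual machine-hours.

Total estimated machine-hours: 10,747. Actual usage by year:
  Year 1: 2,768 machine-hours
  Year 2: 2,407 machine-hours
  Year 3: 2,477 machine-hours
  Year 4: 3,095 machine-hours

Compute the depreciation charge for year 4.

Depreciable base = $111,323 − $14,600 = $96,723.
Rate = $96,723 / 10,747 machine-hours = $9 per machine-hour.
Year 1: 2,768 × $9 = $24,912. Book value $86,411.
Year 2: 2,407 × $9 = $21,663. Book value $64,748.
Year 3: 2,477 × $9 = $22,293. Book value $42,455.
Year 4: 3,095 × $9 = $27,855. Book value $14,600.

$27,855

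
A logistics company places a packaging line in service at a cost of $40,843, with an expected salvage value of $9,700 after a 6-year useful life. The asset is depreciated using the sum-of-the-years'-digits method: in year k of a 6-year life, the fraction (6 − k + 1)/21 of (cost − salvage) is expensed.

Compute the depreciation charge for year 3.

$5,932

Depreciable base = $40,843 − $9,700 = $31,143.
Sum of the years' digits = 6+5+4+3+2+1 = 21.
Year 1: $31,143 × 6/21 = $8,898. Book value $31,945.
Year 2: $31,143 × 5/21 = $7,415. Book value $24,530.
Year 3: $31,143 × 4/21 = $5,932. Book value $18,598.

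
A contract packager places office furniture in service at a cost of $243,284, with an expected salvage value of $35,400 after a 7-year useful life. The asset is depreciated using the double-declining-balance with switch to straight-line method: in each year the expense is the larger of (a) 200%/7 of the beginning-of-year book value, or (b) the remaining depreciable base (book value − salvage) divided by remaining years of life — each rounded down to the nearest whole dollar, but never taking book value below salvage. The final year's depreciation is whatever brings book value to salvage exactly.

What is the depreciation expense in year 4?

Depreciable base = $243,284 − $35,400 = $207,884.
Year 1: DB = ⌊$243,284 × 200%/7⌋ = $69,509; SL = ⌊$207,884/7⌋ = $29,697 → take DB $69,509. Book value $173,775.
Year 2: DB = ⌊$173,775 × 200%/7⌋ = $49,650; SL = ⌊$138,375/6⌋ = $23,062 → take DB $49,650. Book value $124,125.
Year 3: DB = ⌊$124,125 × 200%/7⌋ = $35,464; SL = ⌊$88,725/5⌋ = $17,745 → take DB $35,464. Book value $88,661.
Year 4: DB = ⌊$88,661 × 200%/7⌋ = $25,331; SL = ⌊$53,261/4⌋ = $13,315 → take DB $25,331. Book value $63,330.

$25,331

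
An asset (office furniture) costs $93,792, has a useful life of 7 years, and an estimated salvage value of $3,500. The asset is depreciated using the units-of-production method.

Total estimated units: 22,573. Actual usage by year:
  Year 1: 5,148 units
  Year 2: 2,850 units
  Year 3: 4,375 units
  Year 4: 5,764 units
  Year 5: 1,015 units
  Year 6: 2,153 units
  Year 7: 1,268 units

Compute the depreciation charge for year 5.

$4,060

Depreciable base = $93,792 − $3,500 = $90,292.
Rate = $90,292 / 22,573 units = $4 per unit.
Year 1: 5,148 × $4 = $20,592. Book value $73,200.
Year 2: 2,850 × $4 = $11,400. Book value $61,800.
Year 3: 4,375 × $4 = $17,500. Book value $44,300.
Year 4: 5,764 × $4 = $23,056. Book value $21,244.
Year 5: 1,015 × $4 = $4,060. Book value $17,184.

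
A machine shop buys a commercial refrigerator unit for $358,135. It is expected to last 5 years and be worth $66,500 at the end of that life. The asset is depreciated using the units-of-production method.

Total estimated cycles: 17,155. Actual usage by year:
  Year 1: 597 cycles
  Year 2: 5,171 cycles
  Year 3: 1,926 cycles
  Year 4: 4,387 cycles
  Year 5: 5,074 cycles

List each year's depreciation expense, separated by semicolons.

Depreciable base = $358,135 − $66,500 = $291,635.
Rate = $291,635 / 17,155 cycles = $17 per cycle.
Year 1: 597 × $17 = $10,149. Book value $347,986.
Year 2: 5,171 × $17 = $87,907. Book value $260,079.
Year 3: 1,926 × $17 = $32,742. Book value $227,337.
Year 4: 4,387 × $17 = $74,579. Book value $152,758.
Year 5: 5,074 × $17 = $86,258. Book value $66,500.

$10,149; $87,907; $32,742; $74,579; $86,258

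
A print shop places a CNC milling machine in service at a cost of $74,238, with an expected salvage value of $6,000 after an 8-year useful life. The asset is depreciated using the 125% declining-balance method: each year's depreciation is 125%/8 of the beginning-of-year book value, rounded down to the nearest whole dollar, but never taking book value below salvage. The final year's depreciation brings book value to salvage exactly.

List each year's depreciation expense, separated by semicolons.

Depreciable base = $74,238 − $6,000 = $68,238.
Year 1: ⌊$74,238 × 125%/8⌋ = $11,599. Book value $62,639.
Year 2: ⌊$62,639 × 125%/8⌋ = $9,787. Book value $52,852.
Year 3: ⌊$52,852 × 125%/8⌋ = $8,258. Book value $44,594.
Year 4: ⌊$44,594 × 125%/8⌋ = $6,967. Book value $37,627.
Year 5: ⌊$37,627 × 125%/8⌋ = $5,879. Book value $31,748.
Year 6: ⌊$31,748 × 125%/8⌋ = $4,960. Book value $26,788.
Year 7: ⌊$26,788 × 125%/8⌋ = $4,185. Book value $22,603.
Year 8 (final): $22,603 − $6,000 = $16,603. Book value $6,000.

$11,599; $9,787; $8,258; $6,967; $5,879; $4,960; $4,185; $16,603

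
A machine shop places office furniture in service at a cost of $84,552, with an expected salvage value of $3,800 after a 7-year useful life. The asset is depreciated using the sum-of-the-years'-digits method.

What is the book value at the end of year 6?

$6,684

Depreciable base = $84,552 − $3,800 = $80,752.
Sum of the years' digits = 7+6+5+4+3+2+1 = 28.
Year 1: $80,752 × 7/28 = $20,188. Book value $64,364.
Year 2: $80,752 × 6/28 = $17,304. Book value $47,060.
Year 3: $80,752 × 5/28 = $14,420. Book value $32,640.
Year 4: $80,752 × 4/28 = $11,536. Book value $21,104.
Year 5: $80,752 × 3/28 = $8,652. Book value $12,452.
Year 6: $80,752 × 2/28 = $5,768. Book value $6,684.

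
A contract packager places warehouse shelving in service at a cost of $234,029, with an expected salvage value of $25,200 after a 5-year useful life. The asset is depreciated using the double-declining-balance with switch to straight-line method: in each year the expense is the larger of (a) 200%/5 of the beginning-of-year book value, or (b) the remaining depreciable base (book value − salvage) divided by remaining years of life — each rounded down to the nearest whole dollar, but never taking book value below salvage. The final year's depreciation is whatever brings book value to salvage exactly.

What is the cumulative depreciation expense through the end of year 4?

$203,698

Depreciable base = $234,029 − $25,200 = $208,829.
Year 1: DB = ⌊$234,029 × 200%/5⌋ = $93,611; SL = ⌊$208,829/5⌋ = $41,765 → take DB $93,611. Book value $140,418.
Year 2: DB = ⌊$140,418 × 200%/5⌋ = $56,167; SL = ⌊$115,218/4⌋ = $28,804 → take DB $56,167. Book value $84,251.
Year 3: DB = ⌊$84,251 × 200%/5⌋ = $33,700; SL = ⌊$59,051/3⌋ = $19,683 → take DB $33,700. Book value $50,551.
Year 4: DB = ⌊$50,551 × 200%/5⌋ = $20,220; SL = ⌊$25,351/2⌋ = $12,675 → take DB $20,220. Book value $30,331.
Accumulated through year 4 = $234,029 − $30,331 = $203,698.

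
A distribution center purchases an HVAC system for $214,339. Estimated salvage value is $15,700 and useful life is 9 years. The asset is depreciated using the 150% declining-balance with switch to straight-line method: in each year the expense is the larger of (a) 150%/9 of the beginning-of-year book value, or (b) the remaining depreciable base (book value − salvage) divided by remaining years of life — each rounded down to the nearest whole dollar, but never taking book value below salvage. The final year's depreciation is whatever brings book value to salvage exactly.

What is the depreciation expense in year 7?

$17,533

Depreciable base = $214,339 − $15,700 = $198,639.
Year 1: DB = ⌊$214,339 × 150%/9⌋ = $35,723; SL = ⌊$198,639/9⌋ = $22,071 → take DB $35,723. Book value $178,616.
Year 2: DB = ⌊$178,616 × 150%/9⌋ = $29,769; SL = ⌊$162,916/8⌋ = $20,364 → take DB $29,769. Book value $148,847.
Year 3: DB = ⌊$148,847 × 150%/9⌋ = $24,807; SL = ⌊$133,147/7⌋ = $19,021 → take DB $24,807. Book value $124,040.
Year 4: DB = ⌊$124,040 × 150%/9⌋ = $20,673; SL = ⌊$108,340/6⌋ = $18,056 → take DB $20,673. Book value $103,367.
Year 5: DB = ⌊$103,367 × 150%/9⌋ = $17,227; SL = ⌊$87,667/5⌋ = $17,533 → take SL $17,533. Book value $85,834.
Year 6: DB = ⌊$85,834 × 150%/9⌋ = $14,305; SL = ⌊$70,134/4⌋ = $17,533 → take SL $17,533. Book value $68,301.
Year 7: DB = ⌊$68,301 × 150%/9⌋ = $11,383; SL = ⌊$52,601/3⌋ = $17,533 → take SL $17,533. Book value $50,768.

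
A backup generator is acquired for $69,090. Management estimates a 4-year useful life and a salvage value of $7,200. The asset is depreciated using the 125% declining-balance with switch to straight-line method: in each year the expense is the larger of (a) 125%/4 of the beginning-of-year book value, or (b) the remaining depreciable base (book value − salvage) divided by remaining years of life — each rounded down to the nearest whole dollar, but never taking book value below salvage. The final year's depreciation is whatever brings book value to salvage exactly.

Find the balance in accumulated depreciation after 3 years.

Depreciable base = $69,090 − $7,200 = $61,890.
Year 1: DB = ⌊$69,090 × 125%/4⌋ = $21,590; SL = ⌊$61,890/4⌋ = $15,472 → take DB $21,590. Book value $47,500.
Year 2: DB = ⌊$47,500 × 125%/4⌋ = $14,843; SL = ⌊$40,300/3⌋ = $13,433 → take DB $14,843. Book value $32,657.
Year 3: DB = ⌊$32,657 × 125%/4⌋ = $10,205; SL = ⌊$25,457/2⌋ = $12,728 → take SL $12,728. Book value $19,929.
Accumulated through year 3 = $69,090 − $19,929 = $49,161.

$49,161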